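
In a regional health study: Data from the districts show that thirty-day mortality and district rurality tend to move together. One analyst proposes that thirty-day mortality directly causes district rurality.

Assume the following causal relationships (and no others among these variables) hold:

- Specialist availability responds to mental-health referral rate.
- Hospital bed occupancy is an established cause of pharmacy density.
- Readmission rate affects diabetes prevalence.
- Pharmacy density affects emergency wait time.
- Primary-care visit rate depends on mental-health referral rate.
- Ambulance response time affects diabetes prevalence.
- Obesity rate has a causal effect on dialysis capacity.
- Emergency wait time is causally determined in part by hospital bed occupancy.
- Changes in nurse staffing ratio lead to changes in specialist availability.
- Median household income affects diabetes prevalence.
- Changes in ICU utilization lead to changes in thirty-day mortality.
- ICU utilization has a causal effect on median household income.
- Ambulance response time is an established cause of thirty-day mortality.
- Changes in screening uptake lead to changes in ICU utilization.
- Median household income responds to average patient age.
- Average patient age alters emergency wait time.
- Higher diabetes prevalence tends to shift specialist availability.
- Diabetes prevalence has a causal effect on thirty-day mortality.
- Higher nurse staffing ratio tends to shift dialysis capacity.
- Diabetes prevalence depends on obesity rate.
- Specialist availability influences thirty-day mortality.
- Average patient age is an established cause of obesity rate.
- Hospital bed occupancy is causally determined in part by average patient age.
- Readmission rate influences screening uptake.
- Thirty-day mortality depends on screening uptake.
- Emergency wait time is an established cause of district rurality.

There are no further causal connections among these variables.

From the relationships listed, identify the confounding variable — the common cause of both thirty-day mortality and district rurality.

average patient age

Average patient age has a causal path to thirty-day mortality (average patient age → median household income → diabetes prevalence → thirty-day mortality) and a separate causal path to district rurality (average patient age → emergency wait time → district rurality), so it is a common cause of both.
No stated relationship gives thirty-day mortality a causal route to district rurality, so the correlation is explained by the shared upstream cause rather than a direct effect.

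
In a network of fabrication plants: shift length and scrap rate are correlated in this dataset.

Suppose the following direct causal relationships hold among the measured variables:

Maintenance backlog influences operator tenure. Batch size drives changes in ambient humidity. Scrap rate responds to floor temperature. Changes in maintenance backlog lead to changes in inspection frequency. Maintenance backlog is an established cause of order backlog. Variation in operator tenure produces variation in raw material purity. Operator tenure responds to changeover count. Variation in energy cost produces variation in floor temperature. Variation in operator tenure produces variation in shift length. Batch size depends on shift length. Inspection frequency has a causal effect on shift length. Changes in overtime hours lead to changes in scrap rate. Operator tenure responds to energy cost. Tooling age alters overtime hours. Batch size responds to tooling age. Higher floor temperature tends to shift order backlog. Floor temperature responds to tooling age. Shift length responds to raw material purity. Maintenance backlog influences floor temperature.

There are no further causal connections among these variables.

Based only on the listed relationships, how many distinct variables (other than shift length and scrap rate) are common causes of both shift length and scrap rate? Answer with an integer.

2

The common causes are: energy cost (to shift length via energy cost → operator tenure → shift length; to scrap rate via energy cost → floor temperature → scrap rate); maintenance backlog (to shift length via maintenance backlog → operator tenure → shift length; to scrap rate via maintenance backlog → floor temperature → scrap rate).
Every other variable lacks a causal path to at least one of shift length and scrap rate.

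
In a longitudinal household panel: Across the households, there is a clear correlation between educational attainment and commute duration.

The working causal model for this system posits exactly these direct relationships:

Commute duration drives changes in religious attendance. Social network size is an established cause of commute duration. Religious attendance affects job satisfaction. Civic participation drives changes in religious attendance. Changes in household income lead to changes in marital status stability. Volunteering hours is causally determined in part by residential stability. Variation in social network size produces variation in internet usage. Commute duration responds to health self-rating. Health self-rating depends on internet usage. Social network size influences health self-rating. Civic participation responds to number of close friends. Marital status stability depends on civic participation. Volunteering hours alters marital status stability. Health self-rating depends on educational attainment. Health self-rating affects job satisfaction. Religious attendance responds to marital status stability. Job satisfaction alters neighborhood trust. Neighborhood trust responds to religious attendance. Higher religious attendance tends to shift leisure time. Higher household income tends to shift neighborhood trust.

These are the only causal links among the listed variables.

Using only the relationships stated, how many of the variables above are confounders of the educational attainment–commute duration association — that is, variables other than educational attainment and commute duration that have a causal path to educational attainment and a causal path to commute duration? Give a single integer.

No listed variable has a causal path to both educational attainment and commute duration, so there are no common causes.

0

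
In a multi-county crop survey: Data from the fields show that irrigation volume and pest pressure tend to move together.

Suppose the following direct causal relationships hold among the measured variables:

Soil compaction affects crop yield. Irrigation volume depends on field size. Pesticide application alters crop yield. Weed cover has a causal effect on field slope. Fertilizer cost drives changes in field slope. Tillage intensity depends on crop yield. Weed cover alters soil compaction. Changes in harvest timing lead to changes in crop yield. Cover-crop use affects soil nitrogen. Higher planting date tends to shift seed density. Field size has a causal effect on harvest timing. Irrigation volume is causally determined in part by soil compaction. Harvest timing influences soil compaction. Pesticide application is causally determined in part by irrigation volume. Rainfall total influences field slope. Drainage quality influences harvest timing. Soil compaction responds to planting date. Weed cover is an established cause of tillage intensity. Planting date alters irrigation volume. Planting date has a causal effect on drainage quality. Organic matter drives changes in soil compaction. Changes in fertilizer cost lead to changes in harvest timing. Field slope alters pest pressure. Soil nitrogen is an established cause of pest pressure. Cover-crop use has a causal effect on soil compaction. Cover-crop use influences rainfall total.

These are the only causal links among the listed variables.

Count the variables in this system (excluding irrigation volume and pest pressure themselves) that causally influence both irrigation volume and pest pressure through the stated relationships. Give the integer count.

3

The common causes are: cover-crop use (to irrigation volume via cover-crop use → soil compaction → irrigation volume; to pest pressure via cover-crop use → soil nitrogen → pest pressure); fertilizer cost (to irrigation volume via fertilizer cost → harvest timing → soil compaction → irrigation volume; to pest pressure via fertilizer cost → field slope → pest pressure); weed cover (to irrigation volume via weed cover → soil compaction → irrigation volume; to pest pressure via weed cover → field slope → pest pressure).
Every other variable lacks a causal path to at least one of irrigation volume and pest pressure.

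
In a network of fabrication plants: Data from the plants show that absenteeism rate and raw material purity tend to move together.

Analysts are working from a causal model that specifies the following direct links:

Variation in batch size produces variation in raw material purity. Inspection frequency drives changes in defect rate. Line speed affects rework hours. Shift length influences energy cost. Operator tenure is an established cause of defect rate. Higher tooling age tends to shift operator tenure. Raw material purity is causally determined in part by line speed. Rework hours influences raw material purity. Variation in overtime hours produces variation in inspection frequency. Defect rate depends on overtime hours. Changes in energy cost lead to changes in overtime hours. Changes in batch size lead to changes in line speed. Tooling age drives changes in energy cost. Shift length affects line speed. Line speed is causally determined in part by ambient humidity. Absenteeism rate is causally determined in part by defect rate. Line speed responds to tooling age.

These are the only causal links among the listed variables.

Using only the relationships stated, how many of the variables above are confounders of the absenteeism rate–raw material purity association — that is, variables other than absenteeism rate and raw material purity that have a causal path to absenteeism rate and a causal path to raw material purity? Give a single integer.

2

The common causes are: shift length (to absenteeism rate via shift length → energy cost → overtime hours → defect rate → absenteeism rate; to raw material purity via shift length → line speed → raw material purity); tooling age (to absenteeism rate via tooling age → operator tenure → defect rate → absenteeism rate; to raw material purity via tooling age → line speed → raw material purity).
Every other variable lacks a causal path to at least one of absenteeism rate and raw material purity.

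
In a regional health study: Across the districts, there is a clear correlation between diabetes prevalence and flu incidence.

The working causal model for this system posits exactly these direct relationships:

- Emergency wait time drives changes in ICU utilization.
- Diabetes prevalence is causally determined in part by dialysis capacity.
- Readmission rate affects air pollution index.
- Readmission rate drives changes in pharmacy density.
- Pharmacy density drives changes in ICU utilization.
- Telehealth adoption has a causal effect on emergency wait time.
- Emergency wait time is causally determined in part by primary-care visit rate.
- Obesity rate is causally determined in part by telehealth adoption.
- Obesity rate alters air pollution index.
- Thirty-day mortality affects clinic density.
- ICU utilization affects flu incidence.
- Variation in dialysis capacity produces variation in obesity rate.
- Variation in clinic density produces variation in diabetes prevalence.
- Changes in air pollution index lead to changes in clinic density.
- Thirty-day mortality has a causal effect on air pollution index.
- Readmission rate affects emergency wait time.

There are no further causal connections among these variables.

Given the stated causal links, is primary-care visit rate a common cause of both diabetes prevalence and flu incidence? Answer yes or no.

no

Primary-care visit rate has no stated causal path to diabetes prevalence. A confounder must cause both variables, so primary-care visit rate does not qualify.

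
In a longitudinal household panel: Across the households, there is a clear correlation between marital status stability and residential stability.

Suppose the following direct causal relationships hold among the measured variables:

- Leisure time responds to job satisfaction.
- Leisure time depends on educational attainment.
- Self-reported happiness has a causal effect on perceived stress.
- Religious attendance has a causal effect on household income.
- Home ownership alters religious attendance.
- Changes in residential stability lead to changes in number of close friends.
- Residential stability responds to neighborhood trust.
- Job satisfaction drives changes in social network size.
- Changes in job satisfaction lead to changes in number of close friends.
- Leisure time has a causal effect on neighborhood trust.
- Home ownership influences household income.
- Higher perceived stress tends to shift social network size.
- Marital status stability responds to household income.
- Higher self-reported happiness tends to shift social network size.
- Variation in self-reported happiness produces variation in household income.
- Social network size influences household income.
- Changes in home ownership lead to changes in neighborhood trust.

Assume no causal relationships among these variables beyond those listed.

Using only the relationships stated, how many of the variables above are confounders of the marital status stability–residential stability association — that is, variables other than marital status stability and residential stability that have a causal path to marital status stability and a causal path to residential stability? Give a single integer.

2

The common causes are: home ownership (to marital status stability via home ownership → household income → marital status stability; to residential stability via home ownership → neighborhood trust → residential stability); job satisfaction (to marital status stability via job satisfaction → social network size → household income → marital status stability; to residential stability via job satisfaction → leisure time → neighborhood trust → residential stability).
Every other variable lacks a causal path to at least one of marital status stability and residential stability.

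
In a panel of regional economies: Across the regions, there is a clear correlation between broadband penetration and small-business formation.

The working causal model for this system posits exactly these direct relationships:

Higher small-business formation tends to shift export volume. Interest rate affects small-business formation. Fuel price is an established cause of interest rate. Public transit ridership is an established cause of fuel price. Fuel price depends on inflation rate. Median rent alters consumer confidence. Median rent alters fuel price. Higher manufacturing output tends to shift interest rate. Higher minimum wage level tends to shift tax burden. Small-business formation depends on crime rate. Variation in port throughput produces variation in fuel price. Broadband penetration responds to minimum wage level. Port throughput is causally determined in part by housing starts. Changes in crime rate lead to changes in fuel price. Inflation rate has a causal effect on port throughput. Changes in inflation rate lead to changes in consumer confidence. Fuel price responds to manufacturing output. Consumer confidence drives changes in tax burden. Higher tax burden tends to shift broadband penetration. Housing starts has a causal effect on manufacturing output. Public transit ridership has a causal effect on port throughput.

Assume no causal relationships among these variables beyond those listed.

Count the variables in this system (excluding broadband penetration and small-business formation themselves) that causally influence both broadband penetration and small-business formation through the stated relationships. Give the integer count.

2

The common causes are: inflation rate (to broadband penetration via inflation rate → consumer confidence → tax burden → broadband penetration; to small-business formation via inflation rate → fuel price → interest rate → small-business formation); median rent (to broadband penetration via median rent → consumer confidence → tax burden → broadband penetration; to small-business formation via median rent → fuel price → interest rate → small-business formation).
Every other variable lacks a causal path to at least one of broadband penetration and small-business formation.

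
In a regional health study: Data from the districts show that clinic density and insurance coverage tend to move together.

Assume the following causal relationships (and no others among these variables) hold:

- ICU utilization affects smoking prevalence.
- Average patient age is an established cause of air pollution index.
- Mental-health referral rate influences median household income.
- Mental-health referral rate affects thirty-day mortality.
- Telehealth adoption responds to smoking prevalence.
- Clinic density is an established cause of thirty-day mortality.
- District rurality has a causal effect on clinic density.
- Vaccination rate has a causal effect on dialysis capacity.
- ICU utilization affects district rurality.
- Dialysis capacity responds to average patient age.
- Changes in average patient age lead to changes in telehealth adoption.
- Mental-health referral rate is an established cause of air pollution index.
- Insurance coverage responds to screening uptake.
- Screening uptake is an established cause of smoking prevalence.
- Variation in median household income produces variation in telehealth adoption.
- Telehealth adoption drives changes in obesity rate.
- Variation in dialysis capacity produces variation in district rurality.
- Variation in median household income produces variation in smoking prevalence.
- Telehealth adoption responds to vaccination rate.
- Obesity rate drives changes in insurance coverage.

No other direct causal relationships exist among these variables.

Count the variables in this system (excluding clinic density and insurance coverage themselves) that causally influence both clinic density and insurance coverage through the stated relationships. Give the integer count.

The common causes are: ICU utilization (to clinic density via ICU utilization → district rurality → clinic density; to insurance coverage via ICU utilization → smoking prevalence → telehealth adoption → obesity rate → insurance coverage); average patient age (to clinic density via average patient age → dialysis capacity → district rurality → clinic density; to insurance coverage via average patient age → telehealth adoption → obesity rate → insurance coverage); vaccination rate (to clinic density via vaccination rate → dialysis capacity → district rurality → clinic density; to insurance coverage via vaccination rate → telehealth adoption → obesity rate → insurance coverage).
Every other variable lacks a causal path to at least one of clinic density and insurance coverage.

3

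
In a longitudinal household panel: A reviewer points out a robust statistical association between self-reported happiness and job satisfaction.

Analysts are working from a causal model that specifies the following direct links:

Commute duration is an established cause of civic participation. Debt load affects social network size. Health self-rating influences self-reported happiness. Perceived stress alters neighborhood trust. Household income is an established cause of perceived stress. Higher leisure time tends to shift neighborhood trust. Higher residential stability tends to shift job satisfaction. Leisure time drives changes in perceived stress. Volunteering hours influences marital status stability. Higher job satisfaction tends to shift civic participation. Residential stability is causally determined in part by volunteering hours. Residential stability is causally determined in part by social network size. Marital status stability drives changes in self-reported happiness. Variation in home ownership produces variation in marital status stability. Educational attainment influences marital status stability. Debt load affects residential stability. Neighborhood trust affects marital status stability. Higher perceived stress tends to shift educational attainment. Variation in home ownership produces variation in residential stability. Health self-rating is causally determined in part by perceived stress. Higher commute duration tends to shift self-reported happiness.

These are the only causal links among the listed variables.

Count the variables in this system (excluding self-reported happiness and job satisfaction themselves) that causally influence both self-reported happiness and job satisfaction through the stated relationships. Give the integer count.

The common causes are: home ownership (to self-reported happiness via home ownership → marital status stability → self-reported happiness; to job satisfaction via home ownership → residential stability → job satisfaction); volunteering hours (to self-reported happiness via volunteering hours → marital status stability → self-reported happiness; to job satisfaction via volunteering hours → residential stability → job satisfaction).
Every other variable lacks a causal path to at least one of self-reported happiness and job satisfaction.

2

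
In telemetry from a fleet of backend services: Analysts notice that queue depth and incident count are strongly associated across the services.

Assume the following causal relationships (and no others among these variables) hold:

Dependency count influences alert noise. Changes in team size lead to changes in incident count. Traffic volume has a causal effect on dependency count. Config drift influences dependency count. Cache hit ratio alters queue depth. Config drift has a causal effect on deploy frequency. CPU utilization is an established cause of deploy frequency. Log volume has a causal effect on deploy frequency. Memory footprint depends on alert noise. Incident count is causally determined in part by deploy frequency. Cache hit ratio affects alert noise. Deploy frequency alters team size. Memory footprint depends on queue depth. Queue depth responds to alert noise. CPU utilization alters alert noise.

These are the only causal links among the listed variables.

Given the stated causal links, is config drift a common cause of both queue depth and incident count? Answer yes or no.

yes

Config drift has a causal path to queue depth (config drift → dependency count → alert noise → queue depth) and to incident count (config drift → deploy frequency → incident count), so it is a common cause of both — a confounder.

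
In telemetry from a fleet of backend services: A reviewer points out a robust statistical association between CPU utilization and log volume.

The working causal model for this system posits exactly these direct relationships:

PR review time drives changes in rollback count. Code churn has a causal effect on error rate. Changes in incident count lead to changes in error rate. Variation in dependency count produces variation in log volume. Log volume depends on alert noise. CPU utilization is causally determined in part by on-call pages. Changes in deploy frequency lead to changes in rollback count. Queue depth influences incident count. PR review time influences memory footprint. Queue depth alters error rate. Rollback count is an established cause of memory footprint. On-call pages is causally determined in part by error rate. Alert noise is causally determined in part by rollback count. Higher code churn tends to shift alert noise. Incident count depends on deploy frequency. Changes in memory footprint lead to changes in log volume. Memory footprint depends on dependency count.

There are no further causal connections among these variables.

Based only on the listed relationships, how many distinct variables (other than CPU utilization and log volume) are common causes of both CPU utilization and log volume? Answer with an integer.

2

The common causes are: code churn (to CPU utilization via code churn → error rate → on-call pages → CPU utilization; to log volume via code churn → alert noise → log volume); deploy frequency (to CPU utilization via deploy frequency → incident count → error rate → on-call pages → CPU utilization; to log volume via deploy frequency → rollback count → alert noise → log volume).
Every other variable lacks a causal path to at least one of CPU utilization and log volume.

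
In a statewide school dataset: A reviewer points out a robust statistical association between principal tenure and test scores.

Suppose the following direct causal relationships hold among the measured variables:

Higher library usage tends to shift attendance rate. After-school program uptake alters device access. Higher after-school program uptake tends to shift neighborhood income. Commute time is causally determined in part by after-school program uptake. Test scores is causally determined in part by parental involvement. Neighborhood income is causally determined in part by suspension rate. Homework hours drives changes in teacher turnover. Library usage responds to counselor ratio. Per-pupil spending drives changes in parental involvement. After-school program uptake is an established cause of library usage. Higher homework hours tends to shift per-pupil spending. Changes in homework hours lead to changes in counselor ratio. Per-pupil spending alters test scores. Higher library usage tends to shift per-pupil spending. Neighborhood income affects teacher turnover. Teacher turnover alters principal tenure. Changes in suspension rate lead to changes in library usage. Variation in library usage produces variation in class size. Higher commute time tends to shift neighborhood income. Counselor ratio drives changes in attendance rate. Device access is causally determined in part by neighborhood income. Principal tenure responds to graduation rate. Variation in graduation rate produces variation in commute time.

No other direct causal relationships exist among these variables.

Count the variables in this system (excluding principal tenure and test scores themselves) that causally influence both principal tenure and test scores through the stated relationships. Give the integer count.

The common causes are: after-school program uptake (to principal tenure via after-school program uptake → neighborhood income → teacher turnover → principal tenure; to test scores via after-school program uptake → library usage → per-pupil spending → test scores); homework hours (to principal tenure via homework hours → teacher turnover → principal tenure; to test scores via homework hours → per-pupil spending → test scores); suspension rate (to principal tenure via suspension rate → neighborhood income → teacher turnover → principal tenure; to test scores via suspension rate → library usage → per-pupil spending → test scores).
Every other variable lacks a causal path to at least one of principal tenure and test scores.

3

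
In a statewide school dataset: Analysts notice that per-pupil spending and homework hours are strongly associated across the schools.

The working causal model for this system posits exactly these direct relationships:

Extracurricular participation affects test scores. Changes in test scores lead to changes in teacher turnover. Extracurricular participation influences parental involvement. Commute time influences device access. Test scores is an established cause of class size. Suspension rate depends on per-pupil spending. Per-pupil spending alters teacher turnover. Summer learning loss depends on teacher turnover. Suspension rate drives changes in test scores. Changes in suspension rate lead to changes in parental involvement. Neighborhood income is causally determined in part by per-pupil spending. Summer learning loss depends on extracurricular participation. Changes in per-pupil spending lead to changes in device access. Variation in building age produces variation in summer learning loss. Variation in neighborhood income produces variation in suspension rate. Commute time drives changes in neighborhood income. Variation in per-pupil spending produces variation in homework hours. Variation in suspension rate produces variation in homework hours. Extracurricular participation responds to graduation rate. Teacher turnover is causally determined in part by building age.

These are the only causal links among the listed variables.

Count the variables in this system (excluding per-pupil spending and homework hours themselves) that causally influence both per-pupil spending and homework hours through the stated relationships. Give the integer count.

0

No listed variable has a causal path to both per-pupil spending and homework hours, so there are no common causes.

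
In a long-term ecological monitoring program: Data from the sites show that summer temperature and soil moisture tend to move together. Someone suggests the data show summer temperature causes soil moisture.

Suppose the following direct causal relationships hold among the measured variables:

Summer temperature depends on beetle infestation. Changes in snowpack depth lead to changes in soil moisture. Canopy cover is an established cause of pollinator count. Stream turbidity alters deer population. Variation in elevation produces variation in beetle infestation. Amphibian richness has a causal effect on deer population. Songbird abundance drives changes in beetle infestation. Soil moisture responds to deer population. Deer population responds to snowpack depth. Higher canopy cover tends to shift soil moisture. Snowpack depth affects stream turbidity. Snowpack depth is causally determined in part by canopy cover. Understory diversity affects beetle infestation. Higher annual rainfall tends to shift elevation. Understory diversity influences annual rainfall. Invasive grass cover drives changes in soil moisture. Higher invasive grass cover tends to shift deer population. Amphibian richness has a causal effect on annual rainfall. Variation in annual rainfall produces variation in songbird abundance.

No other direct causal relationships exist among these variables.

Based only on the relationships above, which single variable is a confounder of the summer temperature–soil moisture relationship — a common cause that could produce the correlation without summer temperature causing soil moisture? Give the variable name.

Amphibian richness has a causal path to summer temperature (amphibian richness → annual rainfall → songbird abundance → beetle infestation → summer temperature) and a separate causal path to soil moisture (amphibian richness → deer population → soil moisture), so it is a common cause of both.
No stated relationship gives summer temperature a causal route to soil moisture, so the correlation is explained by the shared upstream cause rather than a direct effect.

amphibian richness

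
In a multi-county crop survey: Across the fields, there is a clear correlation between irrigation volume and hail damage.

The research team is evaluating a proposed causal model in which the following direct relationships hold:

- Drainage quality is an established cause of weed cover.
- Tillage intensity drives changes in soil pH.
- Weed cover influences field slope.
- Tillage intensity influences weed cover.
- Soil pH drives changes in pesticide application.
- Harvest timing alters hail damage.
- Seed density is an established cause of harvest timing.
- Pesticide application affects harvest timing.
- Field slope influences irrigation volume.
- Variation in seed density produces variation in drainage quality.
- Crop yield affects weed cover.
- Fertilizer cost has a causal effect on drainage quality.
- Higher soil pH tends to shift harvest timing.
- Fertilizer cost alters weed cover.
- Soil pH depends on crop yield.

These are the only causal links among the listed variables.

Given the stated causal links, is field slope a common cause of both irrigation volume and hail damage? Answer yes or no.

no

Field slope has no stated causal path to hail damage. A confounder must cause both variables, so field slope does not qualify.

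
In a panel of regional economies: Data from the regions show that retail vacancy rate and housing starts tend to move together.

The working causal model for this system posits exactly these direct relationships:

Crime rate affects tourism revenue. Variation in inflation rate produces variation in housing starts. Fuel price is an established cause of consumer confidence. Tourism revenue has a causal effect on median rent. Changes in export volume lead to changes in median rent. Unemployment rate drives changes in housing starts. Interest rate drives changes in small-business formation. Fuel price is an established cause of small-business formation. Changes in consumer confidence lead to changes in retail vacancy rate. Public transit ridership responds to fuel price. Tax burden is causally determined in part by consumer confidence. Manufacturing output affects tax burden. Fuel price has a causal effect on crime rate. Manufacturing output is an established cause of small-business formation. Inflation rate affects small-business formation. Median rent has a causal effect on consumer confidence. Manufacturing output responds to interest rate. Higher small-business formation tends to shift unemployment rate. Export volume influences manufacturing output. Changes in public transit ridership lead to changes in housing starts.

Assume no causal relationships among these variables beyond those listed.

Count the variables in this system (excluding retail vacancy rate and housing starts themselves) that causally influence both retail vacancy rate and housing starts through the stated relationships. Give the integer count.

The common causes are: export volume (to retail vacancy rate via export volume → median rent → consumer confidence → retail vacancy rate; to housing starts via export volume → manufacturing output → small-business formation → unemployment rate → housing starts); fuel price (to retail vacancy rate via fuel price → consumer confidence → retail vacancy rate; to housing starts via fuel price → public transit ridership → housing starts).
Every other variable lacks a causal path to at least one of retail vacancy rate and housing starts.

2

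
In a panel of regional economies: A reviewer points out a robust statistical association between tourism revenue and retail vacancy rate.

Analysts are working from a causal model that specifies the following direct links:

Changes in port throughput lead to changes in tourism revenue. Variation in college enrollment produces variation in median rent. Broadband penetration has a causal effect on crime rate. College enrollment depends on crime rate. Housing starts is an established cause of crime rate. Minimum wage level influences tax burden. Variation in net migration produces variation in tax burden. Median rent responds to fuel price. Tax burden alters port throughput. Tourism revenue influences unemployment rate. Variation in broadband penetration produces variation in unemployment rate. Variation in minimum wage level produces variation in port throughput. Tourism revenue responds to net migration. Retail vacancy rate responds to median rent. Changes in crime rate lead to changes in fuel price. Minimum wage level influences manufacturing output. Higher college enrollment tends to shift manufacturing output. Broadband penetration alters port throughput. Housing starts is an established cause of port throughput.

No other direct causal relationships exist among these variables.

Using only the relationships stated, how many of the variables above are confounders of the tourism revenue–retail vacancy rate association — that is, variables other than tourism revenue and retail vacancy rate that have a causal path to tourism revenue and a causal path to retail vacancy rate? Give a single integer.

The common causes are: broadband penetration (to tourism revenue via broadband penetration → port throughput → tourism revenue; to retail vacancy rate via broadband penetration → crime rate → college enrollment → median rent → retail vacancy rate); housing starts (to tourism revenue via housing starts → port throughput → tourism revenue; to retail vacancy rate via housing starts → crime rate → college enrollment → median rent → retail vacancy rate).
Every other variable lacks a causal path to at least one of tourism revenue and retail vacancy rate.

2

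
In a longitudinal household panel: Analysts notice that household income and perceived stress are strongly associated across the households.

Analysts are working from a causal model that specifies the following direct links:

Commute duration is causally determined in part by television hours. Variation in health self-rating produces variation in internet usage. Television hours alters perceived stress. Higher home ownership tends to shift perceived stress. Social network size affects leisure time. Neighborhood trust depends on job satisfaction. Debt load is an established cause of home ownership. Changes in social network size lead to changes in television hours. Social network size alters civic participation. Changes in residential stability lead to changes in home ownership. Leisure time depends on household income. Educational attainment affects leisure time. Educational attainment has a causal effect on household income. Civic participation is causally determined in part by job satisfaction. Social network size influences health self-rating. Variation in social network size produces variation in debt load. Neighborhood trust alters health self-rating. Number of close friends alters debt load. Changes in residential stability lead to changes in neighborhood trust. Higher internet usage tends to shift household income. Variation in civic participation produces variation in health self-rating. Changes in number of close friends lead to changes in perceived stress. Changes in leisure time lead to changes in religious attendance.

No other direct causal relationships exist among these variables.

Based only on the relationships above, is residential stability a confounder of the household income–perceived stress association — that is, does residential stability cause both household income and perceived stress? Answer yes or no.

yes

Residential stability has a causal path to household income (residential stability → neighborhood trust → health self-rating → internet usage → household income) and to perceived stress (residential stability → home ownership → perceived stress), so it is a common cause of both — a confounder.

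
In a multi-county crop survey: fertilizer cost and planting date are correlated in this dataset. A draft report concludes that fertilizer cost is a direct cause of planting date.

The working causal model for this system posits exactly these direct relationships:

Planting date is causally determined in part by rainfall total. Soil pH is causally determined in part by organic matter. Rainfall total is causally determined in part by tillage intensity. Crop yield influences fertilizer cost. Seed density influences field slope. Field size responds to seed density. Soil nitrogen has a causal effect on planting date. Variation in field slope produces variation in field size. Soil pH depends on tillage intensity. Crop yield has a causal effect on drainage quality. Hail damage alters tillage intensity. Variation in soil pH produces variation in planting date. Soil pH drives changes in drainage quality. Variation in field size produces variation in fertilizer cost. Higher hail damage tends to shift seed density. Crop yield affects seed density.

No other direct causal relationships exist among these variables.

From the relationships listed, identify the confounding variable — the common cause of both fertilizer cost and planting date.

hail damage

Hail damage has a causal path to fertilizer cost (hail damage → seed density → field size → fertilizer cost) and a separate causal path to planting date (hail damage → tillage intensity → soil pH → planting date), so it is a common cause of both.
No stated relationship gives fertilizer cost a causal route to planting date, so the correlation is explained by the shared upstream cause rather than a direct effect.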